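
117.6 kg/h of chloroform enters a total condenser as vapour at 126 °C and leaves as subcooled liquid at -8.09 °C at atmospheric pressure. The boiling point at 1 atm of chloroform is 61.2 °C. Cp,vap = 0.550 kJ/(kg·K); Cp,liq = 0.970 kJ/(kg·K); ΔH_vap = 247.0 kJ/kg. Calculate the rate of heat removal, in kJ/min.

vapour 126→61.2 °C: -35.64 kJ/kg
condensation at 61.2 °C: -247 kJ/kg
liquid 61.2→-8.09 °C: -67.211 kJ/kg
Δh = -35.64 + -247 + -67.211 = -349.85 kJ/kg
Q = ṁ·Δh = 117.6 kg/h × -349.85 kJ/kg = -41143 kJ/h
|Q| = 11.428 kW = 685.71 kJ/min

Q_c = 686 kJ/min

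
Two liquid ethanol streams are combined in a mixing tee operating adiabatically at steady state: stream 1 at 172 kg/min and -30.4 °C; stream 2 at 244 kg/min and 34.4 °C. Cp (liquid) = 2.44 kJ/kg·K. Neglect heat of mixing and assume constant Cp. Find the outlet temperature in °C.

T_out = 7.61 °C

Energy balance with Q = 0: Σ ṁᵢCp,ᵢ(T_out − Tᵢ) = 0
T_out = Σ ṁᵢCp,ᵢTᵢ / Σ ṁᵢCp,ᵢ
      = 7722.1 / 1015 = 7.6077 °C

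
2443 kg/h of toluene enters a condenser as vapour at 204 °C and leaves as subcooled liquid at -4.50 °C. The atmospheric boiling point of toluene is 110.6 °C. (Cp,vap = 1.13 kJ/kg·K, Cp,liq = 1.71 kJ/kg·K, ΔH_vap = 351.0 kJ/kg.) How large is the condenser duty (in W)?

Q_c = 443000 W

vapour 204→110.6 °C: -105.54 kJ/kg
condensation at 110.6 °C: -351 kJ/kg
liquid 110.6→-4.50 °C: -196.82 kJ/kg
Δh = -105.54 + -351 + -196.82 = -653.36 kJ/kg
Q = ṁ·Δh = 2443 kg/h × -653.36 kJ/kg = -1.5962e+06 kJ/h
|Q| = 443.38 kW = 443380 W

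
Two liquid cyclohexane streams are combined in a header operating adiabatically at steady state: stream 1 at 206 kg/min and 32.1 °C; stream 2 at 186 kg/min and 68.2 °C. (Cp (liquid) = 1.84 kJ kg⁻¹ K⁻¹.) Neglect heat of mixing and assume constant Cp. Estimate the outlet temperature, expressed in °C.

T_out = 49.2 °C

No heat crosses the boundary, so H_out = H_in.
T_out = Σ ṁᵢCp,ᵢTᵢ / Σ ṁᵢCp,ᵢ
      = 35508 / 721.28 = 49.229 °C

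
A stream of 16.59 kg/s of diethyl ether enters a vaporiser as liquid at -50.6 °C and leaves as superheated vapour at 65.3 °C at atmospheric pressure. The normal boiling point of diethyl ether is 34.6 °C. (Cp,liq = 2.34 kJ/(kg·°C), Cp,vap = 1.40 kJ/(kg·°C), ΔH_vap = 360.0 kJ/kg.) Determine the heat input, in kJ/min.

Q = 600000 kJ/min

liquid -50.6→34.6 °C: 199.37 kJ/kg
vaporisation at 34.6 °C: 360 kJ/kg
vapour 34.6→65.3 °C: 42.98 kJ/kg
Δh = 199.37 + 360 + 42.98 = 602.35 kJ/kg
Q = ṁ·Δh = 16.59 kg/s × 602.35 kJ/kg = 9993 kJ/s
|Q| = 9993 kW = 599580 kJ/min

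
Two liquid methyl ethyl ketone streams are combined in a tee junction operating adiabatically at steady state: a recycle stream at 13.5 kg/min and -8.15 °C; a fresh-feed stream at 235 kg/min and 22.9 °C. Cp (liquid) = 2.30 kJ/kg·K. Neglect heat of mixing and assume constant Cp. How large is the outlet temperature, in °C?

T_out = 21.2 °C

Adiabatic, steady state ⇒ Σ ṁᵢCp,ᵢ(T_out − Tᵢ) = 0
Σ ṁᵢCp,ᵢTᵢ = 13.5×2.30×-8.15 + 235×2.30×22.9 = 12124
Σ ṁᵢCp,ᵢ = 13.5×2.30 + 235×2.30 = 571.55
T_out = 12124 / 571.55 = 21.213 °C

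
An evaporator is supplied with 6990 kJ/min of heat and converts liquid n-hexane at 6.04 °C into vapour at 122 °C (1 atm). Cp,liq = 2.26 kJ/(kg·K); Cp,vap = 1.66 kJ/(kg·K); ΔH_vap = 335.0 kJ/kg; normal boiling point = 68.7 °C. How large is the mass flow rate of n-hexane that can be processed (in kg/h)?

Δh = 2.26×(68.7−6.04) + 335.0 + 1.66×(122−68.7) = 565.09 kJ/kg
Q = 6990 kJ/min = 116.5 kJ/s = 419400 kJ/h
ṁ = Q/Δh = 419400 / 565.09 = 742.18 kg/h

ṁ = 742 kg/h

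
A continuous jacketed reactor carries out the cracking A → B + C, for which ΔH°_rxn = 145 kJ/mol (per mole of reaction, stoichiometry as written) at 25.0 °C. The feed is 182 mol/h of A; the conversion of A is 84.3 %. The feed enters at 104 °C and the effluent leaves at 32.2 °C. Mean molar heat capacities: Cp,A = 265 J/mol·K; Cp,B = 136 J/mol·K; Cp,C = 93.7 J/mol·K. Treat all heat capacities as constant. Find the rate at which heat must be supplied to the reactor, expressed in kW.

Extent of reaction ξ = 0.843 × 182 = 153.43 mol/h
Reaction term: ξ·ΔH°_rxn = 153.43 × 145 = 22247 kJ/h
Sensible, feed 104→25 °C: -3810.2 kJ/h
Outlet flows (mol/h): A 28.574, B 153.43, C 153.43
Sensible, products 25→32.2 °C: 308.26 kJ/h
Q = ΔH = 18745 kJ/h = 5.2069 kW
Heat supplied = 5.2069 kW

Q_in = 5.21 kW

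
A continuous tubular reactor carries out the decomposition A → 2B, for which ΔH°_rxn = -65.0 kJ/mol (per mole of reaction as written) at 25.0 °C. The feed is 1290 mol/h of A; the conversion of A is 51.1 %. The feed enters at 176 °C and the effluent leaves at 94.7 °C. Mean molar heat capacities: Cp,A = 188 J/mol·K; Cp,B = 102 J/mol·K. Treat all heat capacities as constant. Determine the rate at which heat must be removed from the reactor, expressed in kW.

Q_out = 17.2 kW

Extent of reaction ξ = 0.511 × 1290 = 659.19 mol/h
Reaction term: ξ·ΔH°_rxn = 659.19 × -65.0 = -42847 kJ/h
Sensible, feed 176→25 °C: -36621 kJ/h
Outlet flows (mol/h): A 630.81, B 1318.4
Sensible, products 25→94.7 °C: 17639 kJ/h
Q = ΔH = -61829 kJ/h = -17.175 kW
Heat removed = 17.175 kW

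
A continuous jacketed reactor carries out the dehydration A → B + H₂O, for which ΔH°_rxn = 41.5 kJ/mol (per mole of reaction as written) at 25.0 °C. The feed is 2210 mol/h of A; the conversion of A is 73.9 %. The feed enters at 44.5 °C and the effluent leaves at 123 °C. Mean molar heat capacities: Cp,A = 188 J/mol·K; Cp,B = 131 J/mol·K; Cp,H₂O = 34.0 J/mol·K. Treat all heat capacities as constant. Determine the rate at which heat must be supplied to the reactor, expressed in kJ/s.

Q_in = 26.9 kJ/s

Extent of reaction ξ = 0.739 × 2210 = 1633.2 mol/h
Reaction term: ξ·ΔH°_rxn = 1633.2 × 41.5 = 67777 kJ/h
Sensible, feed 44.5→25 °C: -8101.9 kJ/h
Outlet flows (mol/h): A 576.81, B 1633.2, H₂O 1633.2
Sensible, products 25→123 °C: 37036 kJ/h
Q = ΔH = 96711 kJ/h = 26.864 kW
Heat supplied = 26.864 kJ/s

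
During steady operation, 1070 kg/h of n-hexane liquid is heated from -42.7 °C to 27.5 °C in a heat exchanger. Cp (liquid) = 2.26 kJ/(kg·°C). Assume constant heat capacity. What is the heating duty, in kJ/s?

Q = 47.2 kJ/s

Q = ṁ·Cp·ΔT = 1070 × 2.26 × (27.5 − -42.7) = 169760 kJ/h
Converting: 169760 / 3600 s = 47.155 kW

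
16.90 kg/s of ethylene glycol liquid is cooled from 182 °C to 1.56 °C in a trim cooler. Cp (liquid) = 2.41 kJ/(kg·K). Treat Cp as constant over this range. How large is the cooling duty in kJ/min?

Q = ṁ·Cp·ΔT = 16.90 × 2.41 × (1.56 − 182) = -7349.1 kJ/s
Cooling duty = 440950 kJ/min

Q_c = 441000 kJ/min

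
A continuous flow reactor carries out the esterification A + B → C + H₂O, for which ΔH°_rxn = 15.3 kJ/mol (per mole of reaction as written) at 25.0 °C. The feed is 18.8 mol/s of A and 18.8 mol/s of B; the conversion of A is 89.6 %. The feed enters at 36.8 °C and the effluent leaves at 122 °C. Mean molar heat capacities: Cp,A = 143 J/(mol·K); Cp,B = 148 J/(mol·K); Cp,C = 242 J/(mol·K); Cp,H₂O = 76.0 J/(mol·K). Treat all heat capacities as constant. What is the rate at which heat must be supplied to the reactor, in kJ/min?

Extent of reaction ξ = 0.896 × 18.8 = 16.845 mol/s
Reaction term: ξ·ΔH°_rxn = 16.845 × 15.3 = 257.73 kJ/s
Sensible, feed 36.8→25 °C: -64.555 kJ/s
Outlet flows (mol/s): A 1.9552, B 1.9552, C 16.845, H₂O 16.845
Sensible, products 25→122 °C: 574.78 kJ/s
Q = ΔH = 767.95 kJ/s = 767.95 kW
Heat supplied = 46077 kJ/min

Q_in = 46100 kJ/min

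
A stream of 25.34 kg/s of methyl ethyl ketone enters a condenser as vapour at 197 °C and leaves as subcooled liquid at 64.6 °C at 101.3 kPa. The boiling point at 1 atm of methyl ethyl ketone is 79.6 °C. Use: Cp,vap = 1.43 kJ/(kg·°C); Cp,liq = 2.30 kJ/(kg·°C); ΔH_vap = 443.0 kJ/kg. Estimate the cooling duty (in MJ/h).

vapour 197→79.6 °C: -167.88 kJ/kg
condensation at 79.6 °C: -443 kJ/kg
liquid 79.6→64.6 °C: -34.5 kJ/kg
Δh = -167.88 + -443 + -34.5 = -645.38 kJ/kg
Q = ṁ·Δh = 25.34 kg/s × -645.38 kJ/kg = -16354 kJ/s
|Q| = 16354 kW = 58874 MJ/h

Q_c = 58900 MJ/h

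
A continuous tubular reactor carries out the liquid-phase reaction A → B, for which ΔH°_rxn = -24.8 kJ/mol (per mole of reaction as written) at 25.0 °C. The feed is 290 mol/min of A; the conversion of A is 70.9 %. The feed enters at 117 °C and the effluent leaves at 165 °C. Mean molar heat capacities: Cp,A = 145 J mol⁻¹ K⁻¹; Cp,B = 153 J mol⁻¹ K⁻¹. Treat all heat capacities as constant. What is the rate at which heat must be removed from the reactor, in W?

Extent of reaction ξ = 0.709 × 290 = 205.61 mol/min
Reaction term: ξ·ΔH°_rxn = 205.61 × -24.8 = -5099.1 kJ/min
Sensible, feed 117→25 °C: -3868.6 kJ/min
Outlet flows (mol/min): A 84.39, B 205.61
Sensible, products 25→165 °C: 6117.3 kJ/min
Q = ΔH = -2850.4 kJ/min = -47.507 kW
Heat removed = 47507 W

Q_out = 47500 W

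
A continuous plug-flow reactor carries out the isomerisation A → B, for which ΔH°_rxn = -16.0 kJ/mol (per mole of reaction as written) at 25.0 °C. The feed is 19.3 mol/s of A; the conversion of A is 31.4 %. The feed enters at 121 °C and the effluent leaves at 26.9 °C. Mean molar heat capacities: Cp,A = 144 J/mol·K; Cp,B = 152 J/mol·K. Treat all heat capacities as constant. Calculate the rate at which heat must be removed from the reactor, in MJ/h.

Q_out = 1290 MJ/h

Extent of reaction ξ = 0.314 × 19.3 = 6.0602 mol/s
Reaction term: ξ·ΔH°_rxn = 6.0602 × -16.0 = -96.963 kJ/s
Sensible, feed 121→25 °C: -266.8 kJ/s
Outlet flows (mol/s): A 13.24, B 6.0602
Sensible, products 25→26.9 °C: 5.3726 kJ/s
Q = ΔH = -358.39 kJ/s = -358.39 kW
Heat removed = 1290.2 MJ/h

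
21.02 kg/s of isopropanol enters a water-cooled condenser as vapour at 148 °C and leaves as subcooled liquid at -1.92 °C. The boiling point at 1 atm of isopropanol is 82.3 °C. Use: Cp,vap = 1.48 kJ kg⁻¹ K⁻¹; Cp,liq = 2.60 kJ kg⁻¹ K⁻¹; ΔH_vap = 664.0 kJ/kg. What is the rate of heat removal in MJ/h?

Q_c = 74200 MJ/h

vapour 148→82.3 °C: -97.236 kJ/kg
condensation at 82.3 °C: -664 kJ/kg
liquid 82.3→-1.92 °C: -218.97 kJ/kg
Δh = -97.236 + -664 + -218.97 = -980.21 kJ/kg
Q = ṁ·Δh = 21.02 kg/s × -980.21 kJ/kg = -20604 kJ/s
|Q| = 20604 kW = 74174 MJ/h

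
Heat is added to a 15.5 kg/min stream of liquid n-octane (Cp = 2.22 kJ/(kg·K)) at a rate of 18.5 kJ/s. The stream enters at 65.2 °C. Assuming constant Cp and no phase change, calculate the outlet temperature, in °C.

T_out = 97.5 °C

Q = 18.5 kJ/s = 1110 kJ/min
ΔT = Q/(ṁ·Cp) = 1110/(15.5×2.22) = 32.258 K
T_out = 65.2 + 32.258 = 97.458 °C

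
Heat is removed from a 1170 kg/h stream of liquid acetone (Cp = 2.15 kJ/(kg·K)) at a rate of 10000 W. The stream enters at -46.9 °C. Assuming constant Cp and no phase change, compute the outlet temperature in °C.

T_out = -61.2 °C

Q = 10000 W = 36000 kJ/h
ΔT = Q/(ṁ·Cp) = 36000/(1170×2.15) = 14.311 K
T_out = -46.9 − 14.311 = -61.211 °C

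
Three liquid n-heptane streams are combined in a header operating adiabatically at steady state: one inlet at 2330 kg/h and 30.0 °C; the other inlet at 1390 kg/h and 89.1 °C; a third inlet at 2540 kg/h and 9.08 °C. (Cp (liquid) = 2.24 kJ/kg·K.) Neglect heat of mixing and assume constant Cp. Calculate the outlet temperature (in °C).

Adiabatic, steady state ⇒ Σ ṁᵢCp,ᵢ(T_out − Tᵢ) = 0
Σ ṁᵢCp,ᵢTᵢ = 2330×2.24×30.0 + 1390×2.24×89.1 + 2540×2.24×9.08 = 485660
Σ ṁᵢCp,ᵢ = 2330×2.24 + 1390×2.24 + 2540×2.24 = 14022
T_out = 485660 / 14022 = 34.635 °C

T_out = 34.6 °C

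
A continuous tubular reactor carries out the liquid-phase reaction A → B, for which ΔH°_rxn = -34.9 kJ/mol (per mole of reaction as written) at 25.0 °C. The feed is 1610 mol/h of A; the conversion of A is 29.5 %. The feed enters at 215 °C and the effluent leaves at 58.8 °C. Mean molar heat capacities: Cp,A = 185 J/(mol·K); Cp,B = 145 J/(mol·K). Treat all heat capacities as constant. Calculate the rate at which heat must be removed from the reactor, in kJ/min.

Q_out = 1060 kJ/min

Extent of reaction ξ = 0.295 × 1610 = 474.95 mol/h
Reaction term: ξ·ΔH°_rxn = 474.95 × -34.9 = -16576 kJ/h
Sensible, feed 215→25 °C: -56592 kJ/h
Outlet flows (mol/h): A 1135, B 474.95
Sensible, products 25→58.8 °C: 9425.2 kJ/h
Q = ΔH = -63742 kJ/h = -17.706 kW
Heat removed = 1062.4 kJ/min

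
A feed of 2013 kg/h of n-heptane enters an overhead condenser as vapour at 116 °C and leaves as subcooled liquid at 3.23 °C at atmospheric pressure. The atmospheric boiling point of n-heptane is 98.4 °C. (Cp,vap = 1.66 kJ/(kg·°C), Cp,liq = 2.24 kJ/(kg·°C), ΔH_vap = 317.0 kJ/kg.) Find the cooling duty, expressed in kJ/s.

vapour 116→98.4 °C: -29.216 kJ/kg
condensation at 98.4 °C: -317 kJ/kg
liquid 98.4→3.23 °C: -213.18 kJ/kg
Δh = -29.216 + -317 + -213.18 = -559.4 kJ/kg
Q = ṁ·Δh = 2013 kg/h × -559.4 kJ/kg = -1.1261e+06 kJ/h
|Q| = 312.8 kW

Q_c = 313 kJ/s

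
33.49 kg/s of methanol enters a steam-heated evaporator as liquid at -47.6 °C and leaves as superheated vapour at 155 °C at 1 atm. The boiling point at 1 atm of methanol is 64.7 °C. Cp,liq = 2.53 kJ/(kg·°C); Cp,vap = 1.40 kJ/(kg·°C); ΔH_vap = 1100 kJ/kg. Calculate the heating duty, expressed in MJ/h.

liquid -47.6→64.7 °C: 284.12 kJ/kg
vaporisation at 64.7 °C: 1100 kJ/kg
vapour 64.7→155 °C: 126.42 kJ/kg
Δh = 284.12 + 1100 + 126.42 = 1510.5 kJ/kg
Q = ṁ·Δh = 33.49 kg/s × 1510.5 kJ/kg = 50588 kJ/s
|Q| = 50588 kW = 182120 MJ/h

Q = 182000 MJ/h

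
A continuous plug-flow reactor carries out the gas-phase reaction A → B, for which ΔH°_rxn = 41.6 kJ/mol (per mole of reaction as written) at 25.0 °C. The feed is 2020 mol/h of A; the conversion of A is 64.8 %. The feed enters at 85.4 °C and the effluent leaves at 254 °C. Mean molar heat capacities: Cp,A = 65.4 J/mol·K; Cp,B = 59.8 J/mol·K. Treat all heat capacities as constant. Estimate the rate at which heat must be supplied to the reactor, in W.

Q_in = 20800 W

Extent of reaction ξ = 0.648 × 2020 = 1309 mol/h
Reaction term: ξ·ΔH°_rxn = 1309 × 41.6 = 54453 kJ/h
Sensible, feed 85.4→25 °C: -7979.3 kJ/h
Outlet flows (mol/h): A 711.04, B 1309
Sensible, products 25→254 °C: 28574 kJ/h
Q = ΔH = 75048 kJ/h = 20.847 kW
Heat supplied = 20847 W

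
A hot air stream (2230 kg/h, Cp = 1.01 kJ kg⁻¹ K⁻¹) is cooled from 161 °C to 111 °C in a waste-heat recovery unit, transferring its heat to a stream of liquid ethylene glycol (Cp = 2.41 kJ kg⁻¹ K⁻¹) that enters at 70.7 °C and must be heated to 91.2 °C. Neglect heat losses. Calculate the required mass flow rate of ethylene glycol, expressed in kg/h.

ṁ_c = 2280 kg/h

Heat released by hot stream: Q = 2230 × 1.01 × (161 − 111) = 112620 kJ/h
Energy balance on cold side (adiabatic exchanger): Q = ṁ_c·Cp_c·(T_c,out − T_c,in)
ṁ_c = 112620 / [2.41 × (91.2 − 70.7)] = 2279.4 kg/h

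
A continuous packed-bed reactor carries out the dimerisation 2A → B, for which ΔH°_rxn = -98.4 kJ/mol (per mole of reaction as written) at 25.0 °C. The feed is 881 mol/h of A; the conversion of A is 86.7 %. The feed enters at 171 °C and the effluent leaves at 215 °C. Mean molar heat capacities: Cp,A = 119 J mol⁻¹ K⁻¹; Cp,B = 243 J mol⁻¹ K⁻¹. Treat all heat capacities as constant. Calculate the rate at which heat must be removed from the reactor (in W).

Q_out = 9060 W

Extent of reaction ξ = 0.867 × 881 / 2 = 381.91 mol/h
Reaction term: ξ·ΔH°_rxn = 381.91 × -98.4 = -37580 kJ/h
Sensible, feed 171→25 °C: -15306 kJ/h
Outlet flows (mol/h): A 117.17, B 381.91
Sensible, products 25→215 °C: 20282 kJ/h
Q = ΔH = -32605 kJ/h = -9.0568 kW
Heat removed = 9056.8 W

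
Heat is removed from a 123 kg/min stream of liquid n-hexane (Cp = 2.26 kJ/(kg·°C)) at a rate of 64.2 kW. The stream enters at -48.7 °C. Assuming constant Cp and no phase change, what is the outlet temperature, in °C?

T_out = -62.6 °C

Q = 64.2 kW = 3852 kJ/min
ΔT = Q/(ṁ·Cp) = 3852/(123×2.26) = 13.857 K
T_out = -48.7 − 13.857 = -62.557 °C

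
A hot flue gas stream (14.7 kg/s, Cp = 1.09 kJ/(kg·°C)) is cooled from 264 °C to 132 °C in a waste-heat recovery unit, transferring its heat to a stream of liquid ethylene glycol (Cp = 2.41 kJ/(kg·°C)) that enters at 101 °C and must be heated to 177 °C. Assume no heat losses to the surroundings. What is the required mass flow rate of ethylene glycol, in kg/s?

Heat released by hot stream: Q = 14.7 × 1.09 × (264 − 132) = 2115 kJ/s
Energy balance on cold side (adiabatic exchanger): Q = ṁ_c·Cp_c·(T_c,out − T_c,in)
ṁ_c = 2115 / [2.41 × (177 − 101)] = 11.547 kg/s

ṁ_c = 11.5 kg/s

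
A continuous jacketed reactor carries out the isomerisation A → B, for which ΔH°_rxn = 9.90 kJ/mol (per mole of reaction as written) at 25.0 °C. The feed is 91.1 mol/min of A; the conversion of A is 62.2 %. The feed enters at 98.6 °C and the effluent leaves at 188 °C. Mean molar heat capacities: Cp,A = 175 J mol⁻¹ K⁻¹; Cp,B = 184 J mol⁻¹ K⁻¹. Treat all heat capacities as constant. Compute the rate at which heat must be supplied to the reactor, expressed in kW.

Extent of reaction ξ = 0.622 × 91.1 = 56.664 mol/min
Reaction term: ξ·ΔH°_rxn = 56.664 × 9.90 = 560.98 kJ/min
Sensible, feed 98.6→25 °C: -1173.4 kJ/min
Outlet flows (mol/min): A 34.436, B 56.664
Sensible, products 25→188 °C: 2681.8 kJ/min
Q = ΔH = 2069.4 kJ/min = 34.489 kW
Heat supplied = 34.489 kW

Q_in = 34.5 kW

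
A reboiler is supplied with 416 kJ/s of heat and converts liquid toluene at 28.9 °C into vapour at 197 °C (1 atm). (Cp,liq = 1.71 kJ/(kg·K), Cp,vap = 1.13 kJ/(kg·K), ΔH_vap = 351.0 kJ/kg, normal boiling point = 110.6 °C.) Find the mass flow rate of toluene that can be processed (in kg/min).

ṁ = 42.4 kg/min

Δh = 1.71×(110.6−28.9) + 351.0 + 1.13×(197−110.6) = 588.34 kJ/kg
Q = 416 kJ/s = 416 kJ/s = 24960 kJ/min
ṁ = Q/Δh = 24960 / 588.34 = 42.425 kg/min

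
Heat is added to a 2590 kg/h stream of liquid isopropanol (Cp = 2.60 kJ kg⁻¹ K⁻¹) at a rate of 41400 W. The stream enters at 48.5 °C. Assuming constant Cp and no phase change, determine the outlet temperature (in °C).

T_out = 70.6 °C

Q = 41400 W = 149040 kJ/h
ΔT = Q/(ṁ·Cp) = 149040/(2590×2.60) = 22.132 K
T_out = 48.5 + 22.132 = 70.632 °C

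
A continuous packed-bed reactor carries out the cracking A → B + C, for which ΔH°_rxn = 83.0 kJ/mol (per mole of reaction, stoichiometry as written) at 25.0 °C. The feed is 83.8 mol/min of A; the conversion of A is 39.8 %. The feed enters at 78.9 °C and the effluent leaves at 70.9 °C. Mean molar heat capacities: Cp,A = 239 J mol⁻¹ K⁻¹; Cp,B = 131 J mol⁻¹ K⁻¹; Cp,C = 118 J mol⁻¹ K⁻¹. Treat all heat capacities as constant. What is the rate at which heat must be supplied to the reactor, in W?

Extent of reaction ξ = 0.398 × 83.8 = 33.352 mol/min
Reaction term: ξ·ΔH°_rxn = 33.352 × 83.0 = 2768.2 kJ/min
Sensible, feed 78.9→25 °C: -1079.5 kJ/min
Outlet flows (mol/min): A 50.448, B 33.352, C 33.352
Sensible, products 25→70.9 °C: 934.6 kJ/min
Q = ΔH = 2623.3 kJ/min = 43.722 kW
Heat supplied = 43722 W

Q_in = 43700 W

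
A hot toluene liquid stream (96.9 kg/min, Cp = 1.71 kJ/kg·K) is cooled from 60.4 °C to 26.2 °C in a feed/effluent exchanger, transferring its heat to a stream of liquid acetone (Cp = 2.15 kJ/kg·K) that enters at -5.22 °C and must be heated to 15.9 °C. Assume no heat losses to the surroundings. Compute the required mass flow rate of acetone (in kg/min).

ṁ_c = 125 kg/min

Heat released by hot stream: Q = 96.9 × 1.71 × (60.4 − 26.2) = 5666.9 kJ/min
Energy balance on cold side (adiabatic exchanger): Q = ṁ_c·Cp_c·(T_c,out − T_c,in)
ṁ_c = 5666.9 / [2.15 × (15.9 − -5.22)] = 124.8 kg/min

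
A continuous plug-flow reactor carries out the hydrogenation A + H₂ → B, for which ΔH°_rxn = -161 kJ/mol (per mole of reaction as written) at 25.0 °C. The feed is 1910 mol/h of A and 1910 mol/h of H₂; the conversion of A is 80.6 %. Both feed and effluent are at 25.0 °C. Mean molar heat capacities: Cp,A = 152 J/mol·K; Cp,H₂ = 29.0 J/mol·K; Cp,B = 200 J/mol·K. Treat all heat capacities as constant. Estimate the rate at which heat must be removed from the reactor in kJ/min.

Q_out = 4130 kJ/min

Extent of reaction ξ = 0.806 × 1910 = 1539.5 mol/h
Reaction term: ξ·ΔH°_rxn = 1539.5 × -161 = -247850 kJ/h
Q = ΔH = -247850 kJ/h = -68.848 kW
Heat removed = 4130.9 kJ/min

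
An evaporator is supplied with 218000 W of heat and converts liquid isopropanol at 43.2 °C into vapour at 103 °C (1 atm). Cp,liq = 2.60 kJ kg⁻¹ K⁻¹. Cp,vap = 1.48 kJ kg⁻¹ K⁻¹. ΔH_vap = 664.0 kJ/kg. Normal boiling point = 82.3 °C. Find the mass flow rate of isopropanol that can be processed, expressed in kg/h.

ṁ = 986 kg/h

Δh = 2.60×(82.3−43.2) + 664.0 + 1.48×(103−82.3) = 796.3 kJ/kg
Q = 218000 W = 218 kJ/s = 784800 kJ/h
ṁ = Q/Δh = 784800 / 796.3 = 985.56 kg/h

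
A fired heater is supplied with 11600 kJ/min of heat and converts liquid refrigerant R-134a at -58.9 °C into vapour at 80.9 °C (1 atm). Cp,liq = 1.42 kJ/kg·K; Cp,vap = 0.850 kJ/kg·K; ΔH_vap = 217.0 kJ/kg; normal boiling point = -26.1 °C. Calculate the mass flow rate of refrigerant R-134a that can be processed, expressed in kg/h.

Δh = 1.42×(-26.1−-58.9) + 217.0 + 0.850×(80.9−-26.1) = 354.53 kJ/kg
Q = 11600 kJ/min = 193.33 kJ/s = 696000 kJ/h
ṁ = Q/Δh = 696000 / 354.53 = 1963.2 kg/h

ṁ = 1960 kg/h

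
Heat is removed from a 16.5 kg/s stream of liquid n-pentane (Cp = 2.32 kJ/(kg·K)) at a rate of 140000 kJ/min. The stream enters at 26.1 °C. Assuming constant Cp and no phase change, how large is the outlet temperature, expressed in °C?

T_out = -34.9 °C

Q = 140000 kJ/min = 2333.3 kJ/s
ΔT = Q/(ṁ·Cp) = 2333.3/(16.5×2.32) = 60.954 K
T_out = 26.1 − 60.954 = -34.854 °C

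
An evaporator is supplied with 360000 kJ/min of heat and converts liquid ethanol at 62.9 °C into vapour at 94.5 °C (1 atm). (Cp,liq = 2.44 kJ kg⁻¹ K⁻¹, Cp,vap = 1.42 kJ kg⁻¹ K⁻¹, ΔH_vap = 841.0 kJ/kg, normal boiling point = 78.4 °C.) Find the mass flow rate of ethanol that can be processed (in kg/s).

Δh = 2.44×(78.4−62.9) + 841.0 + 1.42×(94.5−78.4) = 901.68 kJ/kg
Q = 360000 kJ/min = 6000 kJ/s = 6000 kJ/s
ṁ = Q/Δh = 6000 / 901.68 = 6.6542 kg/s

ṁ = 6.65 kg/s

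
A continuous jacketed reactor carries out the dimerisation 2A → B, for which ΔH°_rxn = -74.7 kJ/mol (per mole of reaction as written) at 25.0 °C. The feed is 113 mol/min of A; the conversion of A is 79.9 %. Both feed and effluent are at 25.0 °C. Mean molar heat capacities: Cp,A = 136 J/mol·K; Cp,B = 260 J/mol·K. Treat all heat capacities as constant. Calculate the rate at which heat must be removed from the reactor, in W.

Extent of reaction ξ = 0.799 × 113 / 2 = 45.144 mol/min
Reaction term: ξ·ΔH°_rxn = 45.144 × -74.7 = -3372.2 kJ/min
Q = ΔH = -3372.2 kJ/min = -56.204 kW
Heat removed = 56204 W

Q_out = 56200 W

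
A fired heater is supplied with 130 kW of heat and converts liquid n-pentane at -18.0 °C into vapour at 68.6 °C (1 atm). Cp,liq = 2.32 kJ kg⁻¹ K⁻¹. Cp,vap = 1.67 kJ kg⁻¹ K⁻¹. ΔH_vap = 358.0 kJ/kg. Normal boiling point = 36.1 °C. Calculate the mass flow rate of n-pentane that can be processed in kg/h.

ṁ = 870 kg/h

Δh = 2.32×(36.1−-18.0) + 358.0 + 1.67×(68.6−36.1) = 537.79 kJ/kg
Q = 130 kW = 130 kJ/s = 468000 kJ/h
ṁ = Q/Δh = 468000 / 537.79 = 870.23 kg/h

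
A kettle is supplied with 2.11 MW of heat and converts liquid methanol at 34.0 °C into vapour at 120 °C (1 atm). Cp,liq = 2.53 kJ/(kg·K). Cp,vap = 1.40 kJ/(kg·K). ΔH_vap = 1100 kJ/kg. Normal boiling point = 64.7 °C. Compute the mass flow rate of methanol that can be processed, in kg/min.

ṁ = 101 kg/min

Δh = 2.53×(64.7−34.0) + 1100 + 1.40×(120−64.7) = 1255.1 kJ/kg
Q = 2.11 MW = 2110 kJ/s = 126600 kJ/min
ṁ = Q/Δh = 126600 / 1255.1 = 100.87 kg/min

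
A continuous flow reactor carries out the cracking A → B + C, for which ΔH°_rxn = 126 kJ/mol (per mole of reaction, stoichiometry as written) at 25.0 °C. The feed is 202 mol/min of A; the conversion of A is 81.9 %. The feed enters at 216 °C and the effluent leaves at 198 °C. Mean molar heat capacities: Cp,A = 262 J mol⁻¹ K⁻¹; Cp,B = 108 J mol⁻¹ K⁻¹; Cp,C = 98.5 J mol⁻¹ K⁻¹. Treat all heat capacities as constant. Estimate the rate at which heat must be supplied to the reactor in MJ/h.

Q_in = 1100 MJ/h

Extent of reaction ξ = 0.819 × 202 = 165.44 mol/min
Reaction term: ξ·ΔH°_rxn = 165.44 × 126 = 20845 kJ/min
Sensible, feed 216→25 °C: -10108 kJ/min
Outlet flows (mol/min): A 36.562, B 165.44, C 165.44
Sensible, products 25→198 °C: 7567.4 kJ/min
Q = ΔH = 18304 kJ/min = 305.07 kW
Heat supplied = 1098.2 MJ/h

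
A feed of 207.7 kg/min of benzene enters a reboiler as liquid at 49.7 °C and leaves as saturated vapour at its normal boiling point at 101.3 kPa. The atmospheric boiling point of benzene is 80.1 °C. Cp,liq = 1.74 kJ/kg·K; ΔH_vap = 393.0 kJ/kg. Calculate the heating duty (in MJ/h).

Q = 5560 MJ/h

liquid 49.7→80.1 °C: 52.896 kJ/kg
vaporisation at 80.1 °C: 393 kJ/kg
Δh = 52.896 + 393 = 445.9 kJ/kg
Q = ṁ·Δh = 207.7 kg/min × 445.9 kJ/kg = 92613 kJ/min
|Q| = 1543.5 kW = 5556.8 MJ/h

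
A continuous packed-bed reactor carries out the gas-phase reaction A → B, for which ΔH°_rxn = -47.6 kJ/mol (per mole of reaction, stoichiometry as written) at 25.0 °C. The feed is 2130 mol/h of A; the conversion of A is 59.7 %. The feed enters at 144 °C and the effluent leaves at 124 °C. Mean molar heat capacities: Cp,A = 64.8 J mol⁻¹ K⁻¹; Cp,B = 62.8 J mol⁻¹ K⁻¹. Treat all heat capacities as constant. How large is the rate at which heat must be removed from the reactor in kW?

Q_out = 17.7 kW

Extent of reaction ξ = 0.597 × 2130 = 1271.6 mol/h
Reaction term: ξ·ΔH°_rxn = 1271.6 × -47.6 = -60529 kJ/h
Sensible, feed 144→25 °C: -16425 kJ/h
Outlet flows (mol/h): A 858.39, B 1271.6
Sensible, products 25→124 °C: 13413 kJ/h
Q = ΔH = -63541 kJ/h = -17.65 kW
Heat removed = 17.65 kW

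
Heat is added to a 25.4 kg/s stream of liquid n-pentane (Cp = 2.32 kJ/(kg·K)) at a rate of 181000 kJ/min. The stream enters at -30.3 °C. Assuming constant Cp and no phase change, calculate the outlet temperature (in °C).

T_out = 20.9 °C

Q = 181000 kJ/min = 3016.7 kJ/s
ΔT = Q/(ṁ·Cp) = 3016.7/(25.4×2.32) = 51.192 K
T_out = -30.3 + 51.192 = 20.892 °C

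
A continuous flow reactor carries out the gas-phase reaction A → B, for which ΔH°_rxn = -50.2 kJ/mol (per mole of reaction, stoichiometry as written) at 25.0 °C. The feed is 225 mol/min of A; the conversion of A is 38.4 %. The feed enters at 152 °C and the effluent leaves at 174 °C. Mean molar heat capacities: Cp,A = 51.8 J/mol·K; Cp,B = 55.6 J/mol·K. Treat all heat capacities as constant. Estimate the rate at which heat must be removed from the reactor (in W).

Q_out = 67200 W

Extent of reaction ξ = 0.384 × 225 = 86.4 mol/min
Reaction term: ξ·ΔH°_rxn = 86.4 × -50.2 = -4337.3 kJ/min
Sensible, feed 152→25 °C: -1480.2 kJ/min
Outlet flows (mol/min): A 138.6, B 86.4
Sensible, products 25→174 °C: 1785.5 kJ/min
Q = ΔH = -4032 kJ/min = -67.199 kW
Heat removed = 67199 W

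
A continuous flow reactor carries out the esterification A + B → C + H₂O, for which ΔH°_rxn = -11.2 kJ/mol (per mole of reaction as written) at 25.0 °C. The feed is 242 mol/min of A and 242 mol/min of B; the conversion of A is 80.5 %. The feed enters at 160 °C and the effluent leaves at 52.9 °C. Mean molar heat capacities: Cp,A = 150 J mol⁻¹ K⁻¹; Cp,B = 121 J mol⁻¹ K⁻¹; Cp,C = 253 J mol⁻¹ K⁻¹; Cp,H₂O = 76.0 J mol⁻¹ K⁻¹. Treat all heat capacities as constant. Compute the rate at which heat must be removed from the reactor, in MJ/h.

Extent of reaction ξ = 0.805 × 242 = 194.81 mol/min
Reaction term: ξ·ΔH°_rxn = 194.81 × -11.2 = -2181.9 kJ/min
Sensible, feed 160→25 °C: -8853.6 kJ/min
Outlet flows (mol/min): A 47.19, B 47.19, C 194.81, H₂O 194.81
Sensible, products 25→52.9 °C: 2145 kJ/min
Q = ΔH = -8890.5 kJ/min = -148.17 kW
Heat removed = 533.43 MJ/h

Q_out = 533 MJ/h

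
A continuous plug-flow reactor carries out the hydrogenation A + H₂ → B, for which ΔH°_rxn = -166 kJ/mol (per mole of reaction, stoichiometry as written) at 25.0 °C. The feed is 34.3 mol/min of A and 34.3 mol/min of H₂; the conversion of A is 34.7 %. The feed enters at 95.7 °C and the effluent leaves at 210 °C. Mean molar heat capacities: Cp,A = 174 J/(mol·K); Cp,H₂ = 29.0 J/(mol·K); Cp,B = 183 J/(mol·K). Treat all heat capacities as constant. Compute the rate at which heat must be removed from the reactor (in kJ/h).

Q_out = 73400 kJ/h

Extent of reaction ξ = 0.347 × 34.3 = 11.902 mol/min
Reaction term: ξ·ΔH°_rxn = 11.902 × -166 = -1975.7 kJ/min
Sensible, feed 95.7→25 °C: -492.28 kJ/min
Outlet flows (mol/min): A 22.398, H₂ 22.398, B 11.902
Sensible, products 25→210 °C: 1244.1 kJ/min
Q = ΔH = -1223.9 kJ/min = -20.399 kW
Heat removed = 73436 kJ/h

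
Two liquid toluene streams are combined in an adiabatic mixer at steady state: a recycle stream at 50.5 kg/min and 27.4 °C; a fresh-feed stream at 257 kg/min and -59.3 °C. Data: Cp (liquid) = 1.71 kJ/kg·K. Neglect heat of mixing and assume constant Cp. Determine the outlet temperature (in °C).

T_out = -45.1 °C

Energy balance with Q = 0: Σ ṁᵢCp,ᵢ(T_out − Tᵢ) = 0
Σ ṁᵢCp,ᵢTᵢ = 50.5×1.71×27.4 + 257×1.71×-59.3 = -23694
Σ ṁᵢCp,ᵢ = 50.5×1.71 + 257×1.71 = 525.82
T_out = -23694 / 525.82 = -45.061 °C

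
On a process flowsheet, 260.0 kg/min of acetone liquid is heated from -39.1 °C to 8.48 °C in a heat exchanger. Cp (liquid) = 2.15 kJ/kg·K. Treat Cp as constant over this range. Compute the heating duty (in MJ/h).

Q = ṁ·Cp·ΔT = 260.0 × 2.15 × (8.48 − -39.1) = 26597 kJ/min
Converting: 26597 / 60 s = 443.29 kW
Heating duty = 1595.8 MJ/h

Q = 1600 MJ/h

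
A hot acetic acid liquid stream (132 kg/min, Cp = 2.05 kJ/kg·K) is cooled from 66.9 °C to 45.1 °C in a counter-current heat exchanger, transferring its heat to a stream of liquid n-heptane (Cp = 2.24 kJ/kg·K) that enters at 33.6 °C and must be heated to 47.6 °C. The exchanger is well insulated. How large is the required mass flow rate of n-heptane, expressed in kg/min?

ṁ_c = 188 kg/min

Heat released by hot stream: Q = 132 × 2.05 × (66.9 − 45.1) = 5899.1 kJ/min
Energy balance on cold side (adiabatic exchanger): Q = ṁ_c·Cp_c·(T_c,out − T_c,in)
ṁ_c = 5899.1 / [2.24 × (47.6 − 33.6)] = 188.11 kg/min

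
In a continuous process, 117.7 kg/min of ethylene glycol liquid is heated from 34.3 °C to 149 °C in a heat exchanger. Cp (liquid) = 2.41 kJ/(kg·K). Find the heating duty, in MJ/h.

Q = 1950 MJ/h

Q = ṁ·Cp·ΔT = 117.7 × 2.41 × (149 − 34.3) = 32535 kJ/min
Converting: 32535 / 60 s = 542.26 kW
Heating duty = 1952.1 MJ/h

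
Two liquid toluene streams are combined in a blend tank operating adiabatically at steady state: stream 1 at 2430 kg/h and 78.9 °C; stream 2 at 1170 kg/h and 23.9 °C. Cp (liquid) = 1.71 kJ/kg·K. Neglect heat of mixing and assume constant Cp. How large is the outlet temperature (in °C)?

Energy balance with Q = 0: Σ ṁᵢCp,ᵢ(T_out − Tᵢ) = 0
Σ ṁᵢCp,ᵢTᵢ = 2430×1.71×78.9 + 1170×1.71×23.9 = 375670
Σ ṁᵢCp,ᵢ = 2430×1.71 + 1170×1.71 = 6156
T_out = 375670 / 6156 = 61.025 °C

T_out = 61.0 °C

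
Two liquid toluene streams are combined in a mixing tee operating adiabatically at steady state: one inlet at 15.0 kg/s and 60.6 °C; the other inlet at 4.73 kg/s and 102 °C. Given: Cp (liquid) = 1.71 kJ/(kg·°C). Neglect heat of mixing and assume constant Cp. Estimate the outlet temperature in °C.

No heat crosses the boundary, so H_out = H_in.
Σ ṁᵢCp,ᵢTᵢ = 15.0×1.71×60.6 + 4.73×1.71×102 = 2379.4
Σ ṁᵢCp,ᵢ = 15.0×1.71 + 4.73×1.71 = 33.738
T_out = 2379.4 / 33.738 = 70.525 °C

T_out = 70.5 °C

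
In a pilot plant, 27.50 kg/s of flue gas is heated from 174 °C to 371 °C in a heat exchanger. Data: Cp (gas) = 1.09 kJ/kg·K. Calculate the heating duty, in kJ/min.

Q = ṁ·Cp·ΔT = 27.50 × 1.09 × (371 − 174) = 5905.1 kJ/s
Heating duty = 354300 kJ/min

Q = 354000 kJ/min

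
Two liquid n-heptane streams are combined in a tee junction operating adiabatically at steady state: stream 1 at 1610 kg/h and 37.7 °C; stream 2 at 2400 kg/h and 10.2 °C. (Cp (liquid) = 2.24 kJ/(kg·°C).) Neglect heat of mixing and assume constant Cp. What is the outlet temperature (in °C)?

Energy balance with Q = 0: Σ ṁᵢCp,ᵢ(T_out − Tᵢ) = 0
Σ ṁᵢCp,ᵢTᵢ = 1610×2.24×37.7 + 2400×2.24×10.2 = 190800
Σ ṁᵢCp,ᵢ = 1610×2.24 + 2400×2.24 = 8982.4
T_out = 190800 / 8982.4 = 21.241 °C

T_out = 21.2 °C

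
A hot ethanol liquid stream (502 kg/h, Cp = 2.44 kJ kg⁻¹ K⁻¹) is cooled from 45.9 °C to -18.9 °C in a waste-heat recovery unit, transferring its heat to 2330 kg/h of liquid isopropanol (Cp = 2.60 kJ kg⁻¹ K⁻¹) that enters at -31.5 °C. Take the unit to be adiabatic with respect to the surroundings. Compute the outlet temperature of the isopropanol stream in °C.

Heat released by hot stream: Q = 502 × 2.44 × (45.9 − -18.9) = 79372 kJ/h
Energy balance on cold side (adiabatic exchanger): Q = ṁ_c·Cp_c·(T_c,out − T_c,in)
T_c,out = -31.5 + 79372/(2330 × 2.60) = -18.398 °C

T_c,out = -18.4 °C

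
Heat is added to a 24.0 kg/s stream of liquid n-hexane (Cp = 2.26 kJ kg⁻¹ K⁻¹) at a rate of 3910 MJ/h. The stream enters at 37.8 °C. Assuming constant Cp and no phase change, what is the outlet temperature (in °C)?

T_out = 57.8 °C

Q = 3910 MJ/h = 1086.1 kJ/s
ΔT = Q/(ṁ·Cp) = 1086.1/(24.0×2.26) = 20.024 K
T_out = 37.8 + 20.024 = 57.824 °C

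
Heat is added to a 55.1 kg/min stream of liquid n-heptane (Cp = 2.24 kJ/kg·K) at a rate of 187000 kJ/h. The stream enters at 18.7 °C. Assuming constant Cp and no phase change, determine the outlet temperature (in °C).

T_out = 44.0 °C

Q = 187000 kJ/h = 3116.7 kJ/min
ΔT = Q/(ṁ·Cp) = 3116.7/(55.1×2.24) = 25.252 K
T_out = 18.7 + 25.252 = 43.952 °C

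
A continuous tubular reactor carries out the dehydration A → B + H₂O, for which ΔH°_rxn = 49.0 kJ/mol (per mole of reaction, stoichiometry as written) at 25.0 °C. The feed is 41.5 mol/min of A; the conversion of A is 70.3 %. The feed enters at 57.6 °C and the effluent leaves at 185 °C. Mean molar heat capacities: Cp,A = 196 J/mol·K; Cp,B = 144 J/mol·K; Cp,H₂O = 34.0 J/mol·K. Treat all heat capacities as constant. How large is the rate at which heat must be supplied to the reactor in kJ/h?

Q_in = 143000 kJ/h

Extent of reaction ξ = 0.703 × 41.5 = 29.174 mol/min
Reaction term: ξ·ΔH°_rxn = 29.174 × 49.0 = 1429.6 kJ/min
Sensible, feed 57.6→25 °C: -265.17 kJ/min
Outlet flows (mol/min): A 12.326, B 29.174, H₂O 29.174
Sensible, products 25→185 °C: 1217.4 kJ/min
Q = ΔH = 2381.8 kJ/min = 39.697 kW
Heat supplied = 142910 kJ/h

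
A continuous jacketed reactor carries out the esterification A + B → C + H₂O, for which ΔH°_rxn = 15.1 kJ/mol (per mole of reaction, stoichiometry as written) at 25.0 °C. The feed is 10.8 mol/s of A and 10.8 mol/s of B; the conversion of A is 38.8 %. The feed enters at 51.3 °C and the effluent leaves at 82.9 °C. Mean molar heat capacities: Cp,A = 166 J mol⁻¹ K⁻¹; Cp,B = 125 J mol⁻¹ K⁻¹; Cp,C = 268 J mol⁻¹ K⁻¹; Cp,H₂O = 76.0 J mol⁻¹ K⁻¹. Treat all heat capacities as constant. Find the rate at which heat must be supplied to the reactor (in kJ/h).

Q_in = 632000 kJ/h

Extent of reaction ξ = 0.388 × 10.8 = 4.1904 mol/s
Reaction term: ξ·ΔH°_rxn = 4.1904 × 15.1 = 63.275 kJ/s
Sensible, feed 51.3→25 °C: -82.656 kJ/s
Outlet flows (mol/s): A 6.6096, B 6.6096, C 4.1904, H₂O 4.1904
Sensible, products 25→82.9 °C: 194.83 kJ/s
Q = ΔH = 175.45 kJ/s = 175.45 kW
Heat supplied = 631610 kJ/h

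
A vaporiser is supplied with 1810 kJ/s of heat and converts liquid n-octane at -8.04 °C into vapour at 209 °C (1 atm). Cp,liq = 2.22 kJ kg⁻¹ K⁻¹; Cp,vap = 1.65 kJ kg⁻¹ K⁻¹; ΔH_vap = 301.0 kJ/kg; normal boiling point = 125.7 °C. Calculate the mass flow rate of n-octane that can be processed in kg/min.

ṁ = 148 kg/min

Δh = 2.22×(125.7−-8.04) + 301.0 + 1.65×(209−125.7) = 735.35 kJ/kg
Q = 1810 kJ/s = 1810 kJ/s = 108600 kJ/min
ṁ = Q/Δh = 108600 / 735.35 = 147.69 kg/min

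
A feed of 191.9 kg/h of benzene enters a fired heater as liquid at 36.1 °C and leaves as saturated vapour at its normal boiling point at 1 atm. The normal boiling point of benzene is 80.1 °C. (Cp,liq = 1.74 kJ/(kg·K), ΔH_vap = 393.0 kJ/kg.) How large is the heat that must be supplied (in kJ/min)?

liquid 36.1→80.1 °C: 76.56 kJ/kg
vaporisation at 80.1 °C: 393 kJ/kg
Δh = 76.56 + 393 = 469.56 kJ/kg
Q = ṁ·Δh = 191.9 kg/h × 469.56 kJ/kg = 90109 kJ/h
|Q| = 25.03 kW = 1501.8 kJ/min

Q = 1500 kJ/min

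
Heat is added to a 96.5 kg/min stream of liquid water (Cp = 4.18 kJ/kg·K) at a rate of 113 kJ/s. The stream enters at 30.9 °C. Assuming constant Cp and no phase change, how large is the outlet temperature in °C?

Q = 113 kJ/s = 6780 kJ/min
ΔT = Q/(ṁ·Cp) = 6780/(96.5×4.18) = 16.808 K
T_out = 30.9 + 16.808 = 47.708 °C

T_out = 47.7 °C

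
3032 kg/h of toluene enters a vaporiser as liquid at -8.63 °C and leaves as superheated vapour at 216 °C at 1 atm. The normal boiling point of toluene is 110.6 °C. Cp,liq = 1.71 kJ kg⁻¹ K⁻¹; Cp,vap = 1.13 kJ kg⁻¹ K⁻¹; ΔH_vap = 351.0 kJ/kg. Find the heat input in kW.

liquid -8.63→110.6 °C: 203.88 kJ/kg
vaporisation at 110.6 °C: 351 kJ/kg
vapour 110.6→216 °C: 119.1 kJ/kg
Δh = 203.88 + 351 + 119.1 = 673.99 kJ/kg
Q = ṁ·Δh = 3032 kg/h × 673.99 kJ/kg = 2.0435e+06 kJ/h
|Q| = 567.65 kW

Q = 568 kW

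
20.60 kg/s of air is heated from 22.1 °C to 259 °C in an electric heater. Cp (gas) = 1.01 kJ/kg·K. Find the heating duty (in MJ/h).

Q = 17700 MJ/h

Q = ṁ·Cp·ΔT = 20.60 × 1.01 × (259 − 22.1) = 4928.9 kJ/s
Heating duty = 17744 MJ/h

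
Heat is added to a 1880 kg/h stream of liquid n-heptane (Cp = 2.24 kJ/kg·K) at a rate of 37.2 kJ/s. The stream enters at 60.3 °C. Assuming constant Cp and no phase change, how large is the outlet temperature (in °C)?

T_out = 92.1 °C

Q = 37.2 kJ/s = 133920 kJ/h
ΔT = Q/(ṁ·Cp) = 133920/(1880×2.24) = 31.801 K
T_out = 60.3 + 31.801 = 92.101 °C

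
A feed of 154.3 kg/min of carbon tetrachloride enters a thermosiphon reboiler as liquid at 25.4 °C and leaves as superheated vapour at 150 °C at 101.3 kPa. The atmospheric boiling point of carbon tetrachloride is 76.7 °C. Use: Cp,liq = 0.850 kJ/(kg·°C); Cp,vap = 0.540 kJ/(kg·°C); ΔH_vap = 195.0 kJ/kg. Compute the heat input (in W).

Q = 715000 W

liquid 25.4→76.7 °C: 43.605 kJ/kg
vaporisation at 76.7 °C: 195 kJ/kg
vapour 76.7→150 °C: 39.582 kJ/kg
Δh = 43.605 + 195 + 39.582 = 278.19 kJ/kg
Q = ṁ·Δh = 154.3 kg/min × 278.19 kJ/kg = 42924 kJ/min
|Q| = 715.4 kW = 715400 W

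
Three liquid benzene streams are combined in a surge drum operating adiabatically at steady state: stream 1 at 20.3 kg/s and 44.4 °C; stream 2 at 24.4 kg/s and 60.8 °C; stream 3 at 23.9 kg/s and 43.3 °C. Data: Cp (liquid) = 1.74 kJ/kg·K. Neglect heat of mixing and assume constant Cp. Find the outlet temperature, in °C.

Energy balance with Q = 0: Σ ṁᵢCp,ᵢ(T_out − Tᵢ) = 0
T_out = Σ ṁᵢCp,ᵢTᵢ / Σ ṁᵢCp,ᵢ
      = 5950.3 / 119.36 = 49.85 °C

T_out = 49.8 °C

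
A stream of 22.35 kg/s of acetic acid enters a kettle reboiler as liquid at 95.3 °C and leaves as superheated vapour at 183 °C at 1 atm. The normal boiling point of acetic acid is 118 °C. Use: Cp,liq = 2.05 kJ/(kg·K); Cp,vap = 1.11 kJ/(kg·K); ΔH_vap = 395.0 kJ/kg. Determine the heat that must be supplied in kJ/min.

liquid 95.3→118 °C: 46.535 kJ/kg
vaporisation at 118 °C: 395 kJ/kg
vapour 118→183 °C: 72.15 kJ/kg
Δh = 46.535 + 395 + 72.15 = 513.69 kJ/kg
Q = ṁ·Δh = 22.35 kg/s × 513.69 kJ/kg = 11481 kJ/s
|Q| = 11481 kW = 688850 kJ/min

Q = 689000 kJ/min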